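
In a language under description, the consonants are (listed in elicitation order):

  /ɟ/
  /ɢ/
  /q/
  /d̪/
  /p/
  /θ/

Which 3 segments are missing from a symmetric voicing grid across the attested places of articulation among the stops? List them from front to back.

/b/, /t̪/, /c/

bilabial: voiceless /p/, voiced —.
dental: voiceless —, voiced /d̪/.
palatal: voiceless —, voiced /ɟ/.
uvular: voiceless /q/, voiced /ɢ/.
Gaps, from front to back: bilabial lacks voiced (/b/); dental lacks voiceless (/t̪/); palatal lacks voiceless (/c/).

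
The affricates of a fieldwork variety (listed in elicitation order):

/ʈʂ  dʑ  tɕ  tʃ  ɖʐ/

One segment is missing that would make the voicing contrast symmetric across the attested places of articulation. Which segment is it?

place of articulation  voiceless  voiced  
postalveolar      tʃ        —       
retroflex         ʈʂ        ɖʐ      
alveolo-palatal   tɕ        dʑ      
The postalveolar row has no voiced member, so the gap is the voiced postalveolar affricate /dʒ/.

/dʒ/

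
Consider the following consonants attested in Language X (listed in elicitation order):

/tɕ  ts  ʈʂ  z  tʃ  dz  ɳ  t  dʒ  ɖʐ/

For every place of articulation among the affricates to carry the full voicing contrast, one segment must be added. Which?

Voiceless: /ts/ (alveolar), /tʃ/ (postalveolar), /ʈʂ/ (retroflex), /tɕ/ (alveolo-palatal).
Voiced: /dz/ (alveolar), /dʒ/ (postalveolar), /ɖʐ/ (retroflex).
The alveolo-palatal row has no voiced member, so the gap is the voiced alveolo-palatal affricate /dʑ/.

/dʑ/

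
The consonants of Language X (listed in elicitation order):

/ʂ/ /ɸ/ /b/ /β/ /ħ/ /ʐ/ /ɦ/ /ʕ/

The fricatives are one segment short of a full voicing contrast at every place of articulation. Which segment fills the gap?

place of articulation  voiceless  voiced  
bilabial          ɸ         β       
retroflex         ʂ         ʐ       
pharyngeal        ħ         ʕ       
glottal           —         ɦ       
The glottal row has no voiceless member, so the gap is the voiceless glottal fricative /h/.

/h/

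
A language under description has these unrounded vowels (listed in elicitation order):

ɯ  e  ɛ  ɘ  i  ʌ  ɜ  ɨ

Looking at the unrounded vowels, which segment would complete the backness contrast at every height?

/ɤ/

high: front /i/, central /ɨ/, back /ɯ/.
high-mid: front /e/, central /ɘ/, back —.
low-mid: front /ɛ/, central /ɜ/, back /ʌ/.
The high-mid row has no back member, so the gap is the high-mid back unrounded vowel /ɤ/.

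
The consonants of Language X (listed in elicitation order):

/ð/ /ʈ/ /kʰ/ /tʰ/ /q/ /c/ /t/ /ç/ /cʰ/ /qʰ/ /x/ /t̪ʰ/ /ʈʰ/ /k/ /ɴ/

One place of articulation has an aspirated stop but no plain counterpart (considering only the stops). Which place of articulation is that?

dental

Plain: /t/ (alveolar), /ʈ/ (retroflex), /c/ (palatal), /k/ (velar), /q/ (uvular).
Aspirated: /t̪ʰ/ (dental), /tʰ/ (alveolar), /ʈʰ/ (retroflex), /cʰ/ (palatal), /kʰ/ (velar), /qʰ/ (uvular).
Every place of articulation has a plain member except dental, where /t̪/ would be expected.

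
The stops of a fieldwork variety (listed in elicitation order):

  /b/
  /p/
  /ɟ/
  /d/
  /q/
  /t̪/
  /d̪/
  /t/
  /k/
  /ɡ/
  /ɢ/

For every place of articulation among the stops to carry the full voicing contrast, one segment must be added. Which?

place of articulation  voiceless  voiced  
bilabial          p         b       
dental            t̪        d̪      
alveolar          t         d       
palatal           —         ɟ       
velar             k         ɡ       
uvular            q         ɢ       
The palatal row has no voiceless member, so the gap is the voiceless palatal stop /c/.

/c/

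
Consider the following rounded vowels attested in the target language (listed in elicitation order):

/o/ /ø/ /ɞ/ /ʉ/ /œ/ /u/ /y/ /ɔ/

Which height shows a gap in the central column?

high-mid

height            front     central   back    
high              y         ʉ         u       
high-mid          ø         —         o       
low-mid           œ         ɞ         ɔ       
Every height has a central member except high-mid, where /ɵ/ would be expected.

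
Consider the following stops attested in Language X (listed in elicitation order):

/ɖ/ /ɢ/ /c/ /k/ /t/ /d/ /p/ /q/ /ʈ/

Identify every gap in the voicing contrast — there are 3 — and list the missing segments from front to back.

place of articulation  voiceless  voiced  
bilabial          p         —       
alveolar          t         d       
retroflex         ʈ         ɖ       
palatal           c         —       
velar             k         —       
uvular            q         ɢ       
Gaps, from front to back: bilabial lacks voiced (/b/); palatal lacks voiced (/ɟ/); velar lacks voiced (/ɡ/).

/b/, /ɟ/, /ɡ/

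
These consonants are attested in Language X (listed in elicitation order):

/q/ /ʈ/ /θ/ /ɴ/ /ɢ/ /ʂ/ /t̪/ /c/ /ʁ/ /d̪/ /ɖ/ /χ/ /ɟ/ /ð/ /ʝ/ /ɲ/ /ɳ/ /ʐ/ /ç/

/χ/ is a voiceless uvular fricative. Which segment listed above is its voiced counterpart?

The voiced counterpart is a voiced uvular fricative — in this inventory, /ʁ/.

/ʁ/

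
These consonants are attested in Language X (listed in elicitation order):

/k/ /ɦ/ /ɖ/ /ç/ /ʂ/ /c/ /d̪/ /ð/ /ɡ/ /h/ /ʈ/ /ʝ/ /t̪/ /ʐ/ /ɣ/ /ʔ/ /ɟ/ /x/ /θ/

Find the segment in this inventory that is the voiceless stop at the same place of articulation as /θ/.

/θ/ is a voiceless dental fricative.
The voiceless stop at the same place is a voiceless dental stop — in this inventory, /t̪/.

/t̪/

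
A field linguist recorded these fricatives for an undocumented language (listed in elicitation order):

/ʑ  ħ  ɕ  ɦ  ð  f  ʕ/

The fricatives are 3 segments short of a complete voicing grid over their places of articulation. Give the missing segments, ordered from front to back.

/v/, /θ/, /h/

Voiceless: /f/ (labiodental), /ɕ/ (alveolo-palatal), /ħ/ (pharyngeal).
Voiced: /ð/ (dental), /ʑ/ (alveolo-palatal), /ʕ/ (pharyngeal), /ɦ/ (glottal).
Gaps, from front to back: labiodental lacks voiced (/v/); dental lacks voiceless (/θ/); glottal lacks voiceless (/h/).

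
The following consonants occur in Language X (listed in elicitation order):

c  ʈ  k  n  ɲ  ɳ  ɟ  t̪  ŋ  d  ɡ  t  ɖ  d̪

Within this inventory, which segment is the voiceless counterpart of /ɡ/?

/k/

/ɡ/ is a voiced velar stop.
The voiceless counterpart is a voiceless velar stop — in this inventory, /k/.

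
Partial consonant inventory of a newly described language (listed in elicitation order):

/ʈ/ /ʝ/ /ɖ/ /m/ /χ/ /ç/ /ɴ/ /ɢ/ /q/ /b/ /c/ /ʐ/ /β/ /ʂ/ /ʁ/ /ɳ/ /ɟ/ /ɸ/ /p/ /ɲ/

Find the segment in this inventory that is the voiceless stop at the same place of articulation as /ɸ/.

/p/

/ɸ/ is a voiceless bilabial fricative.
The voiceless stop at the same place is a voiceless bilabial stop — in this inventory, /p/.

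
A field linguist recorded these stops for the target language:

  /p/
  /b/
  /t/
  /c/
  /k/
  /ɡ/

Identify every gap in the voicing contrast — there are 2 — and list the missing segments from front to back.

/d/, /ɟ/

Voiceless: /p/ (bilabial), /t/ (alveolar), /c/ (palatal), /k/ (velar).
Voiced: /b/ (bilabial), /ɡ/ (velar).
Gaps, from front to back: alveolar lacks voiced (/d/); palatal lacks voiced (/ɟ/).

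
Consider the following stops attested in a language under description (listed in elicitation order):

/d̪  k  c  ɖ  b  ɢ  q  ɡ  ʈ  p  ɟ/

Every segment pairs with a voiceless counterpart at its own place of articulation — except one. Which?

/d̪/

Bilabial: /p/ ~ /b/
Retroflex: /ʈ/ ~ /ɖ/
Palatal: /c/ ~ /ɟ/
Velar: /k/ ~ /ɡ/
Uvular: /q/ ~ /ɢ/
Dental: only /d̪/ (voiced); no voiceless partner.
So /d̪/ is the unpaired segment.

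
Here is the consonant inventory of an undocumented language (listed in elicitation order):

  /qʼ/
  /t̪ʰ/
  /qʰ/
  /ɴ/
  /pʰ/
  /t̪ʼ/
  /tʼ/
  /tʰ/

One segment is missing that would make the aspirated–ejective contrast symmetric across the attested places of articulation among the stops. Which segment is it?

Aspirated: /pʰ/ (bilabial), /t̪ʰ/ (dental), /tʰ/ (alveolar), /qʰ/ (uvular).
Ejective: /t̪ʼ/ (dental), /tʼ/ (alveolar), /qʼ/ (uvular).
The bilabial row has no ejective member, so the gap is the ejective bilabial stop /pʼ/.

/pʼ/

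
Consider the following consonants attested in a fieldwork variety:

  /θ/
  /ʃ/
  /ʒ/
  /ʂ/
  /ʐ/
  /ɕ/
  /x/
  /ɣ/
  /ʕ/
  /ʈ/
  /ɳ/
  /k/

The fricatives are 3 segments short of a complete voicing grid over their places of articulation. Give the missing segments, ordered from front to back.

/ð/, /ʑ/, /ħ/

Voiceless: /θ/ (dental), /ʃ/ (postalveolar), /ʂ/ (retroflex), /ɕ/ (alveolo-palatal), /x/ (velar).
Voiced: /ʒ/ (postalveolar), /ʐ/ (retroflex), /ɣ/ (velar), /ʕ/ (pharyngeal).
Gaps, from front to back: dental lacks voiced (/ð/); alveolo-palatal lacks voiced (/ʑ/); pharyngeal lacks voiceless (/ħ/).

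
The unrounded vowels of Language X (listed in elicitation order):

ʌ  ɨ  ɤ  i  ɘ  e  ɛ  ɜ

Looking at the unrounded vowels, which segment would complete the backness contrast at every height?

height            front     central   back    
high              i         ɨ         —       
high-mid          e         ɘ         ɤ       
low-mid           ɛ         ɜ         ʌ       
The high row has no back member, so the gap is the high back unrounded vowel /ɯ/.

/ɯ/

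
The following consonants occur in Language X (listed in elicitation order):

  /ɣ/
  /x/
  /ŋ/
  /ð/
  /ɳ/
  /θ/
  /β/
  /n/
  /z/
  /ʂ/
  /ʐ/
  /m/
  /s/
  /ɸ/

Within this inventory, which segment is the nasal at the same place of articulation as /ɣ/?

/ɣ/ is a voiced velar fricative.
The nasal at the same place is a velar nasal — in this inventory, /ŋ/.

/ŋ/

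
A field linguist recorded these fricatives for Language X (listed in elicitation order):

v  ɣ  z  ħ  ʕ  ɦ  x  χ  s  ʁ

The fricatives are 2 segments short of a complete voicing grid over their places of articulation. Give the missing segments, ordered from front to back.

/f/, /h/

labiodental: voiceless —, voiced /v/.
alveolar: voiceless /s/, voiced /z/.
velar: voiceless /x/, voiced /ɣ/.
uvular: voiceless /χ/, voiced /ʁ/.
pharyngeal: voiceless /ħ/, voiced /ʕ/.
glottal: voiceless —, voiced /ɦ/.
Gaps, from front to back: labiodental lacks voiceless (/f/); glottal lacks voiceless (/h/).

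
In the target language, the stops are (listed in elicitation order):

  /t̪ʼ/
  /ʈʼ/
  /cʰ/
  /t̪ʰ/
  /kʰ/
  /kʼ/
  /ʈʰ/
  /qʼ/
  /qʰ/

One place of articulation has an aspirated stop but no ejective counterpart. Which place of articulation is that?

palatal

Aspirated: /t̪ʰ/ (dental), /ʈʰ/ (retroflex), /cʰ/ (palatal), /kʰ/ (velar), /qʰ/ (uvular).
Ejective: /t̪ʼ/ (dental), /ʈʼ/ (retroflex), /kʼ/ (velar), /qʼ/ (uvular).
Every place of articulation has an ejective member except palatal, where /cʼ/ would be expected.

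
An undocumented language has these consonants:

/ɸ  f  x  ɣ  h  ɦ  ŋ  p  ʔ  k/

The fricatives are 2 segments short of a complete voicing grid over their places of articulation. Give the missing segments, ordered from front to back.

/β/, /v/

place of articulation  voiceless  voiced  
bilabial          ɸ         —       
labiodental       f         —       
velar             x         ɣ       
glottal           h         ɦ       
Gaps, from front to back: bilabial lacks voiced (/β/); labiodental lacks voiced (/v/).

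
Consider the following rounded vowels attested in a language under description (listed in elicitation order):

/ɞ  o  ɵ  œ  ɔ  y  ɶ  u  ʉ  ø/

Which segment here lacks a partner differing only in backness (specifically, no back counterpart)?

/ɶ/

High: /y/ ~ /ʉ/ ~ /u/
High-mid: /ø/ ~ /ɵ/ ~ /o/
Low-mid: /œ/ ~ /ɞ/ ~ /ɔ/
Low: only /ɶ/ (front); no back partner.
So /ɶ/ is the unpaired segment.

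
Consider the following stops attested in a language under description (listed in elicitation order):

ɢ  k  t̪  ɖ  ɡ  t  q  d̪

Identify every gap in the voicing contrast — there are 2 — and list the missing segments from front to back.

Voiceless: /t̪/ (dental), /t/ (alveolar), /k/ (velar), /q/ (uvular).
Voiced: /d̪/ (dental), /ɖ/ (retroflex), /ɡ/ (velar), /ɢ/ (uvular).
Gaps, from front to back: alveolar lacks voiced (/d/); retroflex lacks voiceless (/ʈ/).

/d/, /ʈ/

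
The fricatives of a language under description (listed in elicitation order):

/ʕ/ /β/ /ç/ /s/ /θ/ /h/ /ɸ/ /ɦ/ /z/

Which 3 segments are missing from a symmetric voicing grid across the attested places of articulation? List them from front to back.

place of articulation  voiceless  voiced  
bilabial          ɸ         β       
dental            θ         —       
alveolar          s         z       
palatal           ç         —       
pharyngeal        —         ʕ       
glottal           h         ɦ       
Gaps, from front to back: dental lacks voiced (/ð/); palatal lacks voiced (/ʝ/); pharyngeal lacks voiceless (/ħ/).

/ð/, /ʝ/, /ħ/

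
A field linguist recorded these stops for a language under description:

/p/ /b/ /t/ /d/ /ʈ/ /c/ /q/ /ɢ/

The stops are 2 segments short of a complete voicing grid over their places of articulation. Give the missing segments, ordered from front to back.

/ɖ/, /ɟ/

place of articulation  voiceless  voiced  
bilabial          p         b       
alveolar          t         d       
retroflex         ʈ         —       
palatal           c         —       
uvular            q         ɢ       
Gaps, from front to back: retroflex lacks voiced (/ɖ/); palatal lacks voiced (/ɟ/).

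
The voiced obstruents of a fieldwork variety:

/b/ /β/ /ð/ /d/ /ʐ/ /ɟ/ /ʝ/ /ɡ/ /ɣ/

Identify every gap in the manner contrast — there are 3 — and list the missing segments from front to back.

Stop: /b/ (bilabial), /d/ (alveolar), /ɟ/ (palatal), /ɡ/ (velar).
Fricative: /β/ (bilabial), /ð/ (dental), /ʐ/ (retroflex), /ʝ/ (palatal), /ɣ/ (velar).
Gaps, from front to back: dental lacks stop (/d̪/); alveolar lacks fricative (/z/); retroflex lacks stop (/ɖ/).

/d̪/, /z/, /ɖ/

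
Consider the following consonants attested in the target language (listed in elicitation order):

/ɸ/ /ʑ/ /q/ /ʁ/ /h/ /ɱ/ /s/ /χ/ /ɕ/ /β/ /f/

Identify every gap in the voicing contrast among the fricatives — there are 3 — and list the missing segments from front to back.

place of articulation  voiceless  voiced  
bilabial          ɸ         β       
labiodental       f         —       
alveolar          s         —       
alveolo-palatal   ɕ         ʑ       
uvular            χ         ʁ       
glottal           h         —       
Gaps, from front to back: labiodental lacks voiced (/v/); alveolar lacks voiced (/z/); glottal lacks voiced (/ɦ/).

/v/, /z/, /ɦ/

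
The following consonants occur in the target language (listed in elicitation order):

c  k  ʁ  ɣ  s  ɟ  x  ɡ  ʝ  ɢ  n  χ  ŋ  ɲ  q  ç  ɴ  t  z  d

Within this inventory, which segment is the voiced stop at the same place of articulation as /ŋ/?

/ŋ/ is a velar nasal.
The voiced stop at the same place is a voiced velar stop — in this inventory, /ɡ/.

/ɡ/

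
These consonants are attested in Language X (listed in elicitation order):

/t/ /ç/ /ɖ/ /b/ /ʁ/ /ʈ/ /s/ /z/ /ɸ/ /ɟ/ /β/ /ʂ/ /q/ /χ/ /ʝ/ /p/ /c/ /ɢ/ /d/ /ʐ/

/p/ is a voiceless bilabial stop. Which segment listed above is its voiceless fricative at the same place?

The voiceless fricative at the same place is a voiceless bilabial fricative — in this inventory, /ɸ/.

/ɸ/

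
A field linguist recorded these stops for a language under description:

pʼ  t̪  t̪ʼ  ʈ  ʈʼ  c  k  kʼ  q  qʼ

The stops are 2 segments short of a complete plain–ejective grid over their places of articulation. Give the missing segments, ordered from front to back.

bilabial: plain —, ejective /pʼ/.
dental: plain /t̪/, ejective /t̪ʼ/.
retroflex: plain /ʈ/, ejective /ʈʼ/.
palatal: plain /c/, ejective —.
velar: plain /k/, ejective /kʼ/.
uvular: plain /q/, ejective /qʼ/.
Gaps, from front to back: bilabial lacks plain (/p/); palatal lacks ejective (/cʼ/).

/p/, /cʼ/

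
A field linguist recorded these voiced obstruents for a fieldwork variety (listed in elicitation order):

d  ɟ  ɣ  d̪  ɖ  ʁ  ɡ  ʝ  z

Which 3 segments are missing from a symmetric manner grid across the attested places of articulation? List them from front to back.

dental: stop /d̪/, fricative —.
alveolar: stop /d/, fricative /z/.
retroflex: stop /ɖ/, fricative —.
palatal: stop /ɟ/, fricative /ʝ/.
velar: stop /ɡ/, fricative /ɣ/.
uvular: stop —, fricative /ʁ/.
Gaps, from front to back: dental lacks fricative (/ð/); retroflex lacks fricative (/ʐ/); uvular lacks stop (/ɢ/).

/ð/, /ʐ/, /ɢ/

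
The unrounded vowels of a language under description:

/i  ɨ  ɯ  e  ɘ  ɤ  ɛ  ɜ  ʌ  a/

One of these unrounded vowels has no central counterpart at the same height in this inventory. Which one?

/a/

High: /i/ ~ /ɨ/ ~ /ɯ/
High-mid: /e/ ~ /ɘ/ ~ /ɤ/
Low-mid: /ɛ/ ~ /ɜ/ ~ /ʌ/
Low: only /a/ (front); no central partner.
So /a/ is the unpaired segment.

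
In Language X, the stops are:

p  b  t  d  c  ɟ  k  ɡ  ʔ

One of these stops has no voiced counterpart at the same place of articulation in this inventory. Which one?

Bilabial: /p/ ~ /b/
Alveolar: /t/ ~ /d/
Palatal: /c/ ~ /ɟ/
Velar: /k/ ~ /ɡ/
Glottal: only /ʔ/ (voiceless); no voiced partner.
So /ʔ/ is the unpaired segment.

/ʔ/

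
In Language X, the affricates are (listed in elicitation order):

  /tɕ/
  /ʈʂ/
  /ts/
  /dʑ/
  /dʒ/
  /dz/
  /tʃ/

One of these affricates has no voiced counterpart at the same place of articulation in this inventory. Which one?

/ʈʂ/

Alveolar: /ts/ ~ /dz/
Postalveolar: /tʃ/ ~ /dʒ/
Alveolo-palatal: /tɕ/ ~ /dʑ/
Retroflex: only /ʈʂ/ (voiceless); no voiced partner.
So /ʈʂ/ is the unpaired segment.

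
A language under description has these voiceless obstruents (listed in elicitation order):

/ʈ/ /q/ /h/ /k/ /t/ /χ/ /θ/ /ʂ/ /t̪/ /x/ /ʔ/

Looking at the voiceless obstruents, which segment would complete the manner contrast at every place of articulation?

/s/

place of articulation  stop      fricative
dental            t̪        θ       
alveolar          t         —       
retroflex         ʈ         ʂ       
velar             k         x       
uvular            q         χ       
glottal           ʔ         h       
The alveolar row has no fricative member, so the gap is the alveolar fricative /s/.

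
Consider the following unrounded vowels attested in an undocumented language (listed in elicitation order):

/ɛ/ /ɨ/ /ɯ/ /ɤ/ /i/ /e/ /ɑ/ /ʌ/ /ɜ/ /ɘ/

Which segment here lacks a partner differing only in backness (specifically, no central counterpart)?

/ɑ/

High: /i/ ~ /ɨ/ ~ /ɯ/
High-mid: /e/ ~ /ɘ/ ~ /ɤ/
Low-mid: /ɛ/ ~ /ɜ/ ~ /ʌ/
Low: only /ɑ/ (back); no central partner.
So /ɑ/ is the unpaired segment.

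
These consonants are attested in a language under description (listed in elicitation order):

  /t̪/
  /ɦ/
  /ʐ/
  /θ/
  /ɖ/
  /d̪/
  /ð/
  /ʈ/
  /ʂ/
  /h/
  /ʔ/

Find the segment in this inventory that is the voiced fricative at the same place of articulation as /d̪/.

/d̪/ is a voiced dental stop.
The voiced fricative at the same place is a voiced dental fricative — in this inventory, /ð/.

/ð/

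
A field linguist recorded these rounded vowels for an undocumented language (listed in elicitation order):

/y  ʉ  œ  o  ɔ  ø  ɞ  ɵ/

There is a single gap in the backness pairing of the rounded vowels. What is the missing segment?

/u/

height            front     central   back    
high              y         ʉ         —       
high-mid          ø         ɵ         o       
low-mid           œ         ɞ         ɔ       
The high row has no back member, so the gap is the high back rounded vowel /u/.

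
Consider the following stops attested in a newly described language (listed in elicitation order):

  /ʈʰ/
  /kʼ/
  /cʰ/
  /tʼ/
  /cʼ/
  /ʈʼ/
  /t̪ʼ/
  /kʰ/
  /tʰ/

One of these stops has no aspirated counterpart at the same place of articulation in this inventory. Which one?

Alveolar: /tʰ/ ~ /tʼ/
Retroflex: /ʈʰ/ ~ /ʈʼ/
Palatal: /cʰ/ ~ /cʼ/
Velar: /kʰ/ ~ /kʼ/
Dental: only /t̪ʼ/ (ejective); no aspirated partner.
So /t̪ʼ/ is the unpaired segment.

/t̪ʼ/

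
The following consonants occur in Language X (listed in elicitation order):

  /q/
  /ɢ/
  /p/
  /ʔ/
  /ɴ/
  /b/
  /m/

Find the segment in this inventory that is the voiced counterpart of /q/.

/ɢ/

/q/ is a voiceless uvular stop.
The voiced counterpart is a voiced uvular stop — in this inventory, /ɢ/.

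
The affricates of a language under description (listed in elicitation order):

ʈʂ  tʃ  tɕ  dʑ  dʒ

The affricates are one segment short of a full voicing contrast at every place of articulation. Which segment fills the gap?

place of articulation  voiceless  voiced  
postalveolar      tʃ        dʒ      
retroflex         ʈʂ        —       
alveolo-palatal   tɕ        dʑ      
The retroflex row has no voiced member, so the gap is the voiced retroflex affricate /ɖʐ/.

/ɖʐ/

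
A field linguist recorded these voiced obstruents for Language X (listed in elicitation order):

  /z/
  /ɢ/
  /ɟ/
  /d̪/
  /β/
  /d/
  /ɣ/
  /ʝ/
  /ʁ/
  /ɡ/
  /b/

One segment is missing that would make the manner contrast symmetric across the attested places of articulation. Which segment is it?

Stop: /b/ (bilabial), /d̪/ (dental), /d/ (alveolar), /ɟ/ (palatal), /ɡ/ (velar), /ɢ/ (uvular).
Fricative: /β/ (bilabial), /z/ (alveolar), /ʝ/ (palatal), /ɣ/ (velar), /ʁ/ (uvular).
The dental row has no fricative member, so the gap is the dental fricative /ð/.

/ð/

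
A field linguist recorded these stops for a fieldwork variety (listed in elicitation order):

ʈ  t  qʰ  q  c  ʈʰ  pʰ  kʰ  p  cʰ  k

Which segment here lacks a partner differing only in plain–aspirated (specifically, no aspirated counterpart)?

/t/

Bilabial: /p/ ~ /pʰ/
Retroflex: /ʈ/ ~ /ʈʰ/
Palatal: /c/ ~ /cʰ/
Velar: /k/ ~ /kʰ/
Uvular: /q/ ~ /qʰ/
Alveolar: only /t/ (plain); no aspirated partner.
So /t/ is the unpaired segment.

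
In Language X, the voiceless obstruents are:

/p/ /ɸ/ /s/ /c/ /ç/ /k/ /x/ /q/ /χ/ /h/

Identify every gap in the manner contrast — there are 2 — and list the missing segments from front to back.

/t/, /ʔ/

place of articulation  stop      fricative
bilabial          p         ɸ       
alveolar          —         s       
palatal           c         ç       
velar             k         x       
uvular            q         χ       
glottal           —         h       
Gaps, from front to back: alveolar lacks stop (/t/); glottal lacks stop (/ʔ/).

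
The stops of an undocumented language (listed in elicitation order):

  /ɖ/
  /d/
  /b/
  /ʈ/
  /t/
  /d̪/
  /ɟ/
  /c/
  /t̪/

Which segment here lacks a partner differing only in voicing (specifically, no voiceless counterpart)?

/b/

Dental: /t̪/ ~ /d̪/
Alveolar: /t/ ~ /d/
Retroflex: /ʈ/ ~ /ɖ/
Palatal: /c/ ~ /ɟ/
Bilabial: only /b/ (voiced); no voiceless partner.
So /b/ is the unpaired segment.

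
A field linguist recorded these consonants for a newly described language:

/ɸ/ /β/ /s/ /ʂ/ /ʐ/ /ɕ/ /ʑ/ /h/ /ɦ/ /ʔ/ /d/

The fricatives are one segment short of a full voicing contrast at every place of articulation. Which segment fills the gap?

/z/

place of articulation  voiceless  voiced  
bilabial          ɸ         β       
alveolar          s         —       
retroflex         ʂ         ʐ       
alveolo-palatal   ɕ         ʑ       
glottal           h         ɦ       
The alveolar row has no voiced member, so the gap is the voiced alveolar fricative /z/.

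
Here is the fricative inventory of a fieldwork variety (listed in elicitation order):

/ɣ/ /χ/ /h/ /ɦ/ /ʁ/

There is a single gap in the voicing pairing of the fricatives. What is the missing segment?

place of articulation  voiceless  voiced  
velar             —         ɣ       
uvular            χ         ʁ       
glottal           h         ɦ       
The velar row has no voiceless member, so the gap is the voiceless velar fricative /x/.

/x/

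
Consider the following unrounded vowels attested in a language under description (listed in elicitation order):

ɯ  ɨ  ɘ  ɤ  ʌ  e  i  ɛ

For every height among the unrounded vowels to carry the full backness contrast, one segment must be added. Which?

height            front     central   back    
high              i         ɨ         ɯ       
high-mid          e         ɘ         ɤ       
low-mid           ɛ         —         ʌ       
The low-mid row has no central member, so the gap is the low-mid central unrounded vowel /ɜ/.

/ɜ/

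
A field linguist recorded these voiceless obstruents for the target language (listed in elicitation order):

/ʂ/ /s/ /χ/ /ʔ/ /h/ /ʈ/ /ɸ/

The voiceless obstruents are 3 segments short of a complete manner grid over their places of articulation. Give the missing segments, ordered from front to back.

/p/, /t/, /q/

place of articulation  stop      fricative
bilabial          —         ɸ       
alveolar          —         s       
retroflex         ʈ         ʂ       
uvular            —         χ       
glottal           ʔ         h       
Gaps, from front to back: bilabial lacks stop (/p/); alveolar lacks stop (/t/); uvular lacks stop (/q/).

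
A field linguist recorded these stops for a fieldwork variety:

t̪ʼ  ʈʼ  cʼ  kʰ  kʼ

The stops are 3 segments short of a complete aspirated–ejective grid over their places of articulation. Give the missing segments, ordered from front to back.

Aspirated: /kʰ/ (velar).
Ejective: /t̪ʼ/ (dental), /ʈʼ/ (retroflex), /cʼ/ (palatal), /kʼ/ (velar).
Gaps, from front to back: dental lacks aspirated (/t̪ʰ/); retroflex lacks aspirated (/ʈʰ/); palatal lacks aspirated (/cʰ/).

/t̪ʰ/, /ʈʰ/, /cʰ/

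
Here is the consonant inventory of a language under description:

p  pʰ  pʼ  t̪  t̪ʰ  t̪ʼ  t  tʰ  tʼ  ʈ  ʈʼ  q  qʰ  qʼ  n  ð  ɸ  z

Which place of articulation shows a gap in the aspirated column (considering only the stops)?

bilabial: plain /p/, aspirated /pʰ/, ejective /pʼ/.
dental: plain /t̪/, aspirated /t̪ʰ/, ejective /t̪ʼ/.
alveolar: plain /t/, aspirated /tʰ/, ejective /tʼ/.
retroflex: plain /ʈ/, aspirated —, ejective /ʈʼ/.
uvular: plain /q/, aspirated /qʰ/, ejective /qʼ/.
Every place of articulation has an aspirated member except retroflex, where /ʈʰ/ would be expected.

retroflex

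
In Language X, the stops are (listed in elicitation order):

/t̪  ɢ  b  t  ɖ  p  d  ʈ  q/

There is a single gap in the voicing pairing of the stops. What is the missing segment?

/d̪/

bilabial: voiceless /p/, voiced /b/.
dental: voiceless /t̪/, voiced —.
alveolar: voiceless /t/, voiced /d/.
retroflex: voiceless /ʈ/, voiced /ɖ/.
uvular: voiceless /q/, voiced /ɢ/.
The dental row has no voiced member, so the gap is the voiced dental stop /d̪/.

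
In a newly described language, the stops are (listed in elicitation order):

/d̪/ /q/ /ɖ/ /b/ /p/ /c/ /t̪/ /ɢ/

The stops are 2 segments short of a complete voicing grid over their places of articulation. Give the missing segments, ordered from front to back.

/ʈ/, /ɟ/

Voiceless: /p/ (bilabial), /t̪/ (dental), /c/ (palatal), /q/ (uvular).
Voiced: /b/ (bilabial), /d̪/ (dental), /ɖ/ (retroflex), /ɢ/ (uvular).
Gaps, from front to back: retroflex lacks voiceless (/ʈ/); palatal lacks voiced (/ɟ/).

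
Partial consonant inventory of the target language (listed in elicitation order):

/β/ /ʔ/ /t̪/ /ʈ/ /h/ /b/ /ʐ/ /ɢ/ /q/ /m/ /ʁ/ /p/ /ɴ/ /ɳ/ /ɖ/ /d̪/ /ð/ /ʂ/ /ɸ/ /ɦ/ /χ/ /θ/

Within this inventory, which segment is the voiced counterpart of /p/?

/b/

/p/ is a voiceless bilabial stop.
The voiced counterpart is a voiced bilabial stop — in this inventory, /b/.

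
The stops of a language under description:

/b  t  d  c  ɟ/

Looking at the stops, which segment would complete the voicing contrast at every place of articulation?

Voiceless: /t/ (alveolar), /c/ (palatal).
Voiced: /b/ (bilabial), /d/ (alveolar), /ɟ/ (palatal).
The bilabial row has no voiceless member, so the gap is the voiceless bilabial stop /p/.

/p/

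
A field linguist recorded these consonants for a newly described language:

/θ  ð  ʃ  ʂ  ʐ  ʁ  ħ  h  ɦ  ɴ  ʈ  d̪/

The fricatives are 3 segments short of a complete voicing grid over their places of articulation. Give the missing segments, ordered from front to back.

/ʒ/, /χ/, /ʕ/

Voiceless: /θ/ (dental), /ʃ/ (postalveolar), /ʂ/ (retroflex), /ħ/ (pharyngeal), /h/ (glottal).
Voiced: /ð/ (dental), /ʐ/ (retroflex), /ʁ/ (uvular), /ɦ/ (glottal).
Gaps, from front to back: postalveolar lacks voiced (/ʒ/); uvular lacks voiceless (/χ/); pharyngeal lacks voiced (/ʕ/).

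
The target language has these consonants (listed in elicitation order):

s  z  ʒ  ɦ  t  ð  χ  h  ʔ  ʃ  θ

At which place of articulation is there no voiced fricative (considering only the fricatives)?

Voiceless: /θ/ (dental), /s/ (alveolar), /ʃ/ (postalveolar), /χ/ (uvular), /h/ (glottal).
Voiced: /ð/ (dental), /z/ (alveolar), /ʒ/ (postalveolar), /ɦ/ (glottal).
Every place of articulation has a voiced member except uvular, where /ʁ/ would be expected.

uvular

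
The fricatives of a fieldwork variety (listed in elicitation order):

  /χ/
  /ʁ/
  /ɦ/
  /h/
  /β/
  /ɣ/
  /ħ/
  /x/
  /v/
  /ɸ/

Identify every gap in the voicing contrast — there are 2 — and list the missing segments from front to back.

/f/, /ʕ/

Voiceless: /ɸ/ (bilabial), /x/ (velar), /χ/ (uvular), /ħ/ (pharyngeal), /h/ (glottal).
Voiced: /β/ (bilabial), /v/ (labiodental), /ɣ/ (velar), /ʁ/ (uvular), /ɦ/ (glottal).
Gaps, from front to back: labiodental lacks voiceless (/f/); pharyngeal lacks voiced (/ʕ/).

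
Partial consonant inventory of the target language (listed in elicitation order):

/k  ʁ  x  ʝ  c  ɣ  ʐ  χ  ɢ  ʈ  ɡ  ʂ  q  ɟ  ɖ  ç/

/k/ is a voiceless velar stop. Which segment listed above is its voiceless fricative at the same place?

The voiceless fricative at the same place is a voiceless velar fricative — in this inventory, /x/.

/x/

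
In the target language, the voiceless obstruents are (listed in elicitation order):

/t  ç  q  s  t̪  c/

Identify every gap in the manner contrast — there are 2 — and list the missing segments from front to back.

Stop: /t̪/ (dental), /t/ (alveolar), /c/ (palatal), /q/ (uvular).
Fricative: /s/ (alveolar), /ç/ (palatal).
Gaps, from front to back: dental lacks fricative (/θ/); uvular lacks fricative (/χ/).

/θ/, /χ/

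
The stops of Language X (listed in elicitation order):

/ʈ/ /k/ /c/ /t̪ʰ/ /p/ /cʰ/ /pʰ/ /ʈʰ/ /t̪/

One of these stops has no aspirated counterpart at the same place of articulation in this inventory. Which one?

Bilabial: /p/ ~ /pʰ/
Dental: /t̪/ ~ /t̪ʰ/
Retroflex: /ʈ/ ~ /ʈʰ/
Palatal: /c/ ~ /cʰ/
Velar: only /k/ (plain); no aspirated partner.
So /k/ is the unpaired segment.

/k/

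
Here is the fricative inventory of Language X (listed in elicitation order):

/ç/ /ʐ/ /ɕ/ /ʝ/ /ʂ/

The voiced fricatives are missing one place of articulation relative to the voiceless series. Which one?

alveolo-palatal

retroflex: voiceless /ʂ/, voiced /ʐ/.
alveolo-palatal: voiceless /ɕ/, voiced —.
palatal: voiceless /ç/, voiced /ʝ/.
Every place of articulation has a voiced member except alveolo-palatal, where /ʑ/ would be expected.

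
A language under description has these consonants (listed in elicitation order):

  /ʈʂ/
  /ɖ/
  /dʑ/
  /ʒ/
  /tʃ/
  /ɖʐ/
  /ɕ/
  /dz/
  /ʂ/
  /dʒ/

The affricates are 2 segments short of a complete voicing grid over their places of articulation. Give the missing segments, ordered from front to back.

/ts/, /tɕ/

Voiceless: /tʃ/ (postalveolar), /ʈʂ/ (retroflex).
Voiced: /dz/ (alveolar), /dʒ/ (postalveolar), /ɖʐ/ (retroflex), /dʑ/ (alveolo-palatal).
Gaps, from front to back: alveolar lacks voiceless (/ts/); alveolo-palatal lacks voiceless (/tɕ/).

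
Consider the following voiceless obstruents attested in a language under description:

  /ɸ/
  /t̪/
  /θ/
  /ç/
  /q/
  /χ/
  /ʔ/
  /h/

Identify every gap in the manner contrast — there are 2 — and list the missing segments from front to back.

/p/, /c/

place of articulation  stop      fricative
bilabial          —         ɸ       
dental            t̪        θ       
palatal           —         ç       
uvular            q         χ       
glottal           ʔ         h       
Gaps, from front to back: bilabial lacks stop (/p/); palatal lacks stop (/c/).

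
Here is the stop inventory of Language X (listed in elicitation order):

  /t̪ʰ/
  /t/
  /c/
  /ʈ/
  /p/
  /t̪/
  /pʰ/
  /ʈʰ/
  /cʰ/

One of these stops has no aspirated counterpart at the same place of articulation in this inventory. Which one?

/t/

Bilabial: /p/ ~ /pʰ/
Dental: /t̪/ ~ /t̪ʰ/
Retroflex: /ʈ/ ~ /ʈʰ/
Palatal: /c/ ~ /cʰ/
Alveolar: only /t/ (plain); no aspirated partner.
So /t/ is the unpaired segment.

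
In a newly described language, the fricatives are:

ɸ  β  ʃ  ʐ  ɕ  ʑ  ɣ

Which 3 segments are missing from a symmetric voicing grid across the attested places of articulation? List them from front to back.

/ʒ/, /ʂ/, /x/

bilabial: voiceless /ɸ/, voiced /β/.
postalveolar: voiceless /ʃ/, voiced —.
retroflex: voiceless —, voiced /ʐ/.
alveolo-palatal: voiceless /ɕ/, voiced /ʑ/.
velar: voiceless —, voiced /ɣ/.
Gaps, from front to back: postalveolar lacks voiced (/ʒ/); retroflex lacks voiceless (/ʂ/); velar lacks voiceless (/x/).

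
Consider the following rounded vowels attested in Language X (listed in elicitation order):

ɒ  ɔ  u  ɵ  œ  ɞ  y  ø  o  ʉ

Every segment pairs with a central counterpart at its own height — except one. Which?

/ɒ/

High: /y/ ~ /ʉ/ ~ /u/
High-mid: /ø/ ~ /ɵ/ ~ /o/
Low-mid: /œ/ ~ /ɞ/ ~ /ɔ/
Low: only /ɒ/ (back); no central partner.
So /ɒ/ is the unpaired segment.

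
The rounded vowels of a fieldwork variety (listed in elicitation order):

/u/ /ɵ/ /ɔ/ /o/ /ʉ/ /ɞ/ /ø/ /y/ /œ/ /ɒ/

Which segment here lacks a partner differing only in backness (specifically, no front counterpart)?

High: /y/ ~ /ʉ/ ~ /u/
High-mid: /ø/ ~ /ɵ/ ~ /o/
Low-mid: /œ/ ~ /ɞ/ ~ /ɔ/
Low: only /ɒ/ (back); no front partner.
So /ɒ/ is the unpaired segment.

/ɒ/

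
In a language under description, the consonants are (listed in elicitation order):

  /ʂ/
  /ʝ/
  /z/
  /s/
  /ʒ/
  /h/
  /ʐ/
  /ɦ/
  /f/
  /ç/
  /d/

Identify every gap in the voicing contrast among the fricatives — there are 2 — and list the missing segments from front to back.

labiodental: voiceless /f/, voiced —.
alveolar: voiceless /s/, voiced /z/.
postalveolar: voiceless —, voiced /ʒ/.
retroflex: voiceless /ʂ/, voiced /ʐ/.
palatal: voiceless /ç/, voiced /ʝ/.
glottal: voiceless /h/, voiced /ɦ/.
Gaps, from front to back: labiodental lacks voiced (/v/); postalveolar lacks voiceless (/ʃ/).

/v/, /ʃ/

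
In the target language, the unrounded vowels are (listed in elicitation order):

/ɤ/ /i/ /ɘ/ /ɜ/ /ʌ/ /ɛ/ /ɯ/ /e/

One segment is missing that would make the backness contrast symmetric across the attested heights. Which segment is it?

/ɨ/

Front: /i/ (high), /e/ (high-mid), /ɛ/ (low-mid).
Central: /ɘ/ (high-mid), /ɜ/ (low-mid).
Back: /ɯ/ (high), /ɤ/ (high-mid), /ʌ/ (low-mid).
The high row has no central member, so the gap is the high central unrounded vowel /ɨ/.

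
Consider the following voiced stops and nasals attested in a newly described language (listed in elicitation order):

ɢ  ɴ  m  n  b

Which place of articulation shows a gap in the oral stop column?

place of articulation  oral stop  nasal   
bilabial          b         m       
alveolar          —         n       
uvular            ɢ         ɴ       
Every place of articulation has an oral stop member except alveolar, where /d/ would be expected.

alveolar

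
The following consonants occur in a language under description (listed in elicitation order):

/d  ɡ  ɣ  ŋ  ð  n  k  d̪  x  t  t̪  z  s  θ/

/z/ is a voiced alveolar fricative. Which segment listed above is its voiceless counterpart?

/s/

The voiceless counterpart is a voiceless alveolar fricative — in this inventory, /s/.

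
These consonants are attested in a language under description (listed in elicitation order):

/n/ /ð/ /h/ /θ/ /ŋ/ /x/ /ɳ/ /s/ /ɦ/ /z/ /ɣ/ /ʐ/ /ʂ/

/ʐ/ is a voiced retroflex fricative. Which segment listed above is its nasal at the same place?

/ɳ/

The nasal at the same place is a retroflex nasal — in this inventory, /ɳ/.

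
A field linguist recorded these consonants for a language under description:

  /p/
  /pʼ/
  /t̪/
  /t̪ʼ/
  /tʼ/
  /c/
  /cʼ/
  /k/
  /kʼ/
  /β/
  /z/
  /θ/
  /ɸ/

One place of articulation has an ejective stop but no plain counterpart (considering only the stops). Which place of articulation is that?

alveolar

Plain: /p/ (bilabial), /t̪/ (dental), /c/ (palatal), /k/ (velar).
Ejective: /pʼ/ (bilabial), /t̪ʼ/ (dental), /tʼ/ (alveolar), /cʼ/ (palatal), /kʼ/ (velar).
Every place of articulation has a plain member except alveolar, where /t/ would be expected.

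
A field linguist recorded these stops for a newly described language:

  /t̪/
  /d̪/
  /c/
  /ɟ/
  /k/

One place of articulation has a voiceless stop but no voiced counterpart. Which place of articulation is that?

velar

place of articulation  voiceless  voiced  
dental            t̪        d̪      
palatal           c         ɟ       
velar             k         —       
Every place of articulation has a voiced member except velar, where /ɡ/ would be expected.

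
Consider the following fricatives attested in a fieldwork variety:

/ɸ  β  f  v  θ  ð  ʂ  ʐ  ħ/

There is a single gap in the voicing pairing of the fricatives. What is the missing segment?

/ʕ/

Voiceless: /ɸ/ (bilabial), /f/ (labiodental), /θ/ (dental), /ʂ/ (retroflex), /ħ/ (pharyngeal).
Voiced: /β/ (bilabial), /v/ (labiodental), /ð/ (dental), /ʐ/ (retroflex).
The pharyngeal row has no voiced member, so the gap is the voiced pharyngeal fricative /ʕ/.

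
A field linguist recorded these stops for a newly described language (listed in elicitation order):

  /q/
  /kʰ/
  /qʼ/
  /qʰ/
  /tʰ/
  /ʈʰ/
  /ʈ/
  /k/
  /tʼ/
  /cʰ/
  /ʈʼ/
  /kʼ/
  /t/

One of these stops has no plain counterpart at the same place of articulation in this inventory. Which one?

Alveolar: /t/ ~ /tʰ/ ~ /tʼ/
Retroflex: /ʈ/ ~ /ʈʰ/ ~ /ʈʼ/
Velar: /k/ ~ /kʰ/ ~ /kʼ/
Uvular: /q/ ~ /qʰ/ ~ /qʼ/
Palatal: only /cʰ/ (aspirated); no plain partner.
So /cʰ/ is the unpaired segment.

/cʰ/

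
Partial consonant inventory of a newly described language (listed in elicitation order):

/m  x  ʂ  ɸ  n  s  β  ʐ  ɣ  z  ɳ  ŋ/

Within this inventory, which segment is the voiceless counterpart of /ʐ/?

/ʐ/ is a voiced retroflex fricative.
The voiceless counterpart is a voiceless retroflex fricative — in this inventory, /ʂ/.

/ʂ/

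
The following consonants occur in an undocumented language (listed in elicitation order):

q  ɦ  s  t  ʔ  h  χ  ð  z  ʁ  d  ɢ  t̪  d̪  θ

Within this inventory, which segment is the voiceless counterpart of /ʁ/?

/ʁ/ is a voiced uvular fricative.
The voiceless counterpart is a voiceless uvular fricative — in this inventory, /χ/.

/χ/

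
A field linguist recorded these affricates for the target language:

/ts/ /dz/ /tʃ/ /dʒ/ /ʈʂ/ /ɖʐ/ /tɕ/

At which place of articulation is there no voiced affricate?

alveolo-palatal

Voiceless: /ts/ (alveolar), /tʃ/ (postalveolar), /ʈʂ/ (retroflex), /tɕ/ (alveolo-palatal).
Voiced: /dz/ (alveolar), /dʒ/ (postalveolar), /ɖʐ/ (retroflex).
Every place of articulation has a voiced member except alveolo-palatal, where /dʑ/ would be expected.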